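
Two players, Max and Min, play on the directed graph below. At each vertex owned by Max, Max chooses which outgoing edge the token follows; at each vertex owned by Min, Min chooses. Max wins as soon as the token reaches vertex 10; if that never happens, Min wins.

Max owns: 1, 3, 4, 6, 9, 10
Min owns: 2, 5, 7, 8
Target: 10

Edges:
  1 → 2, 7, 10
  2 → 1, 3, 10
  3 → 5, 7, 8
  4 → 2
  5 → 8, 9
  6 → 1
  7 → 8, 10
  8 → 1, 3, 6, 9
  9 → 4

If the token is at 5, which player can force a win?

A0 = {10}
A1: add {1} — 1 (Max) has 1→10.
A2: add {6} — 6 (Max) has 6→1.
A3 = A2; e.g. 2 (Min) can still go to 3. Fixed point.
5 never enters the attractor, so Min can avoid the target forever.

Min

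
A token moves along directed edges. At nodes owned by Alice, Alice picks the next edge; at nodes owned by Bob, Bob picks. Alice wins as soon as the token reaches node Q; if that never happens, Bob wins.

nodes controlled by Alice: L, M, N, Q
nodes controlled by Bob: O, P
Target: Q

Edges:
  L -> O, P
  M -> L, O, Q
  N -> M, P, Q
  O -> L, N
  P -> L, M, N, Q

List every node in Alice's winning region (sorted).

A0 = {Q}
A1: add {M, N} — M (Alice) has M→Q; N (Alice) has N→Q.
A2 = A1; e.g. L (Alice) has no edge into A1. Fixed point.
Alice's winning region = {M, N, Q}.

M, N, Q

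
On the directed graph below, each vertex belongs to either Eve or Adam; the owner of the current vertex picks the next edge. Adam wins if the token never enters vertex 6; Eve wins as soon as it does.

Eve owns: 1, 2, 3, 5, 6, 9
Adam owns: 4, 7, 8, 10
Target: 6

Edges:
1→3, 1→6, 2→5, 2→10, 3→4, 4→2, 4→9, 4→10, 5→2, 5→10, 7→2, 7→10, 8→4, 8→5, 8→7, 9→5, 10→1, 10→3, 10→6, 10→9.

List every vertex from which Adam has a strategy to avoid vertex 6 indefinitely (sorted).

A0 = {6}
A1: add {1} — 1 (Eve) has 1→6.
A2 = A1; e.g. 2 (Eve) has no edge into A1. Fixed point.
Eve's attractor = {1, 6}; Adam avoids the target exactly from the complement.

2, 3, 4, 5, 7, 8, 9, 10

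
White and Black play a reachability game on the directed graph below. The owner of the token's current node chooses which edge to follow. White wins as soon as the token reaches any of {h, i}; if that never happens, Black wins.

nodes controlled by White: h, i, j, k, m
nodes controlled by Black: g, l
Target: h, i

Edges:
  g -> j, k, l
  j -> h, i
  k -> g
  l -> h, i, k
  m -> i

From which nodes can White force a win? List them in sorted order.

A0 = {h, i}
A1: add {j, m} — j (White) has j→h; m (White) has m→i.
A2 = A1; e.g. g (Black) can still go to k. Fixed point.
White's winning region = {h, i, j, m}.

h, i, j, m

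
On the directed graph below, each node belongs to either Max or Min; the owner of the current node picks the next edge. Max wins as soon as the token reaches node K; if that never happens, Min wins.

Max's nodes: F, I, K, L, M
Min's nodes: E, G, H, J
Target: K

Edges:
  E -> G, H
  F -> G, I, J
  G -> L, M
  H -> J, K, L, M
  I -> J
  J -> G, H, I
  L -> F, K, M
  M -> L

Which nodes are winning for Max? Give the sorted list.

A0 = {K}
A1: add {L} — L (Max) has L→K.
A2: add {M} — M (Max) has M→L.
A3: add {G} — G (Min): all of {L, M} already in.
A4: add {F} — F (Max) has F→G.
A5 = A4; e.g. E (Min) can still go to H. Fixed point.
Max's winning region = {F, G, K, L, M}.

F, G, K, L, M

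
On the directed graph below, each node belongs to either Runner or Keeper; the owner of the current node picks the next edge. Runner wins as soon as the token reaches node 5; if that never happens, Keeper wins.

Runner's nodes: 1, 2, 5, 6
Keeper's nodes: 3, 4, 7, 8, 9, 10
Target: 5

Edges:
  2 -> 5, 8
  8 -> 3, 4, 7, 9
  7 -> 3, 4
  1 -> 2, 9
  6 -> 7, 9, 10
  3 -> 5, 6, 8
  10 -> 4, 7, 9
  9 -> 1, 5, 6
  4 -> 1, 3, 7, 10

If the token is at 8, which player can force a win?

Keeper

A0 = {5}
A1: add {2} — 2 (Runner) has 2→5.
A2: add {1} — 1 (Runner) has 1→2.
A3 = A2; e.g. 3 (Keeper) can still go to 6. Fixed point.
8 never enters the attractor, so Keeper can avoid the target forever.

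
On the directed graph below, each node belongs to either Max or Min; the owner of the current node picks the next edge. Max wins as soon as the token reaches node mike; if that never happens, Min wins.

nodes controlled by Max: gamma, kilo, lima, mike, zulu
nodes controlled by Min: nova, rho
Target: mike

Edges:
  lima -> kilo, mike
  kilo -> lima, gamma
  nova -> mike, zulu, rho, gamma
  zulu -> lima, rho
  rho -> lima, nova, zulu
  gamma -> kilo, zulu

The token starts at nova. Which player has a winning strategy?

Min

A0 = {mike}
A1: add {lima} — lima (Max) has lima→mike.
A2: add {kilo, zulu} — kilo (Max) has kilo→lima; zulu (Max) has zulu→lima.
A3: add {gamma} — gamma (Max) has gamma→kilo.
A4 = A3; e.g. nova (Min) can still go to rho. Fixed point.
nova never enters the attractor, so Min can avoid the target forever.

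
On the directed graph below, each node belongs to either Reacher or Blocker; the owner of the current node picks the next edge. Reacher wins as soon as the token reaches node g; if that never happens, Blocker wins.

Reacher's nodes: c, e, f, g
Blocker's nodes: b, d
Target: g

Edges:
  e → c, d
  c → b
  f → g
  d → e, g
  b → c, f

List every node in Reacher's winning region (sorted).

f, g

A0 = {g}
A1: add {f} — f (Reacher) has f→g.
A2 = A1; e.g. b (Blocker) can still go to c. Fixed point.
Reacher's winning region = {f, g}.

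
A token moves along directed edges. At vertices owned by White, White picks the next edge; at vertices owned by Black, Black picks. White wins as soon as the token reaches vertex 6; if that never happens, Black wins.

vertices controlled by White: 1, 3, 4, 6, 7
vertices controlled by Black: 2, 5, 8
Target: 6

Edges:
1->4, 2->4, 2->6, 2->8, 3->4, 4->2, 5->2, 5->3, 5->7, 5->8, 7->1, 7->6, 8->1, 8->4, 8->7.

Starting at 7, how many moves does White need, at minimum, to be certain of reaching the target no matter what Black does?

A0 = {6}
A1: add {7} — 7 (White) has 7→6.
A2 = A1; e.g. 1 (White) has no edge into A1. Fixed point.
7 enters the attractor at level 1, so White can force the target in 1 move from there.

1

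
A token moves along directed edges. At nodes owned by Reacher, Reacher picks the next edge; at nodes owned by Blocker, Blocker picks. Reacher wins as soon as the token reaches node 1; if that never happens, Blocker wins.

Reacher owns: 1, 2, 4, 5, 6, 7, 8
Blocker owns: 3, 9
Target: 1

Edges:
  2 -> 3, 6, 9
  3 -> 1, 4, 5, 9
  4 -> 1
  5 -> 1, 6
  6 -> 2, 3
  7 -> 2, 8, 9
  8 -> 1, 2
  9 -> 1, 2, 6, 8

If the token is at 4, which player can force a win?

A0 = {1}
A1: add {4, 5, 8} — 4 (Reacher) has 4→1; 5 (Reacher) has 5→1; 8 (Reacher) has 8→1.
4 ∈ A1, so Reacher can force the target.

Reacher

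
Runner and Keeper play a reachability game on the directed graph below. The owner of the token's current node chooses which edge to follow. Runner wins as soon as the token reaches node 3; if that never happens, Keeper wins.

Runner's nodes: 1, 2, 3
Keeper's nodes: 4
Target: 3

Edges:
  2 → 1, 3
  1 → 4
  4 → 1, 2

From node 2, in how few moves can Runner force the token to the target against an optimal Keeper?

A0 = {3}
A1: add {2} — 2 (Runner) has 2→3.
A2 = A1; e.g. 1 (Runner) has no edge into A1. Fixed point.
2 enters the attractor at level 1, so Runner can force the target in 1 move from there.

1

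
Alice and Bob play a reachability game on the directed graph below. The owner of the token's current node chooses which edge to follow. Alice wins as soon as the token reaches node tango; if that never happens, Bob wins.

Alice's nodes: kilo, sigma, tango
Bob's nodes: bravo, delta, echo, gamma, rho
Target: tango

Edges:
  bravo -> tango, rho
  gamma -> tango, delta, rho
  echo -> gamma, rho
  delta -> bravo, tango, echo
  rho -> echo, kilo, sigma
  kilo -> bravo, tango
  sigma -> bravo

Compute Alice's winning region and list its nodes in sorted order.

A0 = {tango}
A1: add {kilo} — kilo (Alice) has kilo→tango.
A2 = A1; e.g. bravo (Bob) can still go to rho. Fixed point.
Alice's winning region = {kilo, tango}.

kilo, tango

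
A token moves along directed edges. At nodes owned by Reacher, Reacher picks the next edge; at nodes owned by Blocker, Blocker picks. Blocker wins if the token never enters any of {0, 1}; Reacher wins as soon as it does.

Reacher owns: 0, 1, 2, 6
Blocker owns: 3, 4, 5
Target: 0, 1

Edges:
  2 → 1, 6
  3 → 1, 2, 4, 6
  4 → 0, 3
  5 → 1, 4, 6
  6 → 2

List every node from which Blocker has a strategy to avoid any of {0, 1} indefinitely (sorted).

A0 = {0, 1}
A1: add {2} — 2 (Reacher) has 2→1.
A2: add {6} — 6 (Reacher) has 6→2.
A3 = A2; e.g. 3 (Blocker) can still go to 4. Fixed point.
Reacher's attractor = {0, 1, 2, 6}; Blocker avoids the target exactly from the complement.

3, 4, 5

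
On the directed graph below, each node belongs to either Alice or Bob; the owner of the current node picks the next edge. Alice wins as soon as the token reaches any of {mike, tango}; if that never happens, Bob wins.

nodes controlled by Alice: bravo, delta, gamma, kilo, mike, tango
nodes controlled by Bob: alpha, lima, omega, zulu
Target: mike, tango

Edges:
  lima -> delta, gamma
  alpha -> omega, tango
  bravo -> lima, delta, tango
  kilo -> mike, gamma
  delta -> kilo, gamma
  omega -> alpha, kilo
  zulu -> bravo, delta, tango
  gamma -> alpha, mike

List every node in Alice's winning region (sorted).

A0 = {mike, tango}
A1: add {bravo, gamma, kilo} — bravo (Alice) has bravo→tango; kilo (Alice) has kilo→mike; gamma (Alice) has gamma→mike.
A2: add {delta} — delta (Alice) has delta→kilo.
A3: add {lima, zulu} — lima (Bob): all of {delta, gamma} already in; zulu (Bob): all of {bravo, delta, tango} already in.
A4 = A3; e.g. alpha (Bob) can still go to omega. Fixed point.
Alice's winning region = {bravo, delta, gamma, kilo, lima, mike, tango, zulu}.

bravo, delta, gamma, kilo, lima, mike, tango, zulu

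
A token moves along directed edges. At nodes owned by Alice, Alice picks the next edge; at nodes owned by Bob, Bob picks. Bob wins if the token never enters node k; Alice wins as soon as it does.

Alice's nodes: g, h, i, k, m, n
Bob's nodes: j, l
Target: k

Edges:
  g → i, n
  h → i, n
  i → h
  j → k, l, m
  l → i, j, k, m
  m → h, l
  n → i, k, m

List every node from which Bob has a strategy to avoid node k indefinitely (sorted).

j, l

A0 = {k}
A1: add {n} — n (Alice) has n→k.
A2: add {g, h} — g (Alice) has g→n; h (Alice) has h→n.
A3: add {i, m} — i (Alice) has i→h; m (Alice) has m→h.
A4 = A3; e.g. j (Bob) can still go to l. Fixed point.
Alice's attractor = {g, h, i, k, m, n}; Bob avoids the target exactly from the complement.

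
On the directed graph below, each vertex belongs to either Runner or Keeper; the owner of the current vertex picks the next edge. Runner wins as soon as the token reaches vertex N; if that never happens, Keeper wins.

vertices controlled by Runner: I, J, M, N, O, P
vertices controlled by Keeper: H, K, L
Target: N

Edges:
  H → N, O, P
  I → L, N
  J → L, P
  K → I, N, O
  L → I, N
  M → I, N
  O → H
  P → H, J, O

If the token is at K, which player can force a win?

Keeper

A0 = {N}
A1: add {I, M} — I (Runner) has I→N; M (Runner) has M→N.
A2: add {L} — L (Keeper): all of {I, N} already in.
A3: add {J} — J (Runner) has J→L.
A4: add {P} — P (Runner) has P→J.
A5 = A4; e.g. H (Keeper) can still go to O. Fixed point.
K never enters the attractor, so Keeper can avoid the target forever.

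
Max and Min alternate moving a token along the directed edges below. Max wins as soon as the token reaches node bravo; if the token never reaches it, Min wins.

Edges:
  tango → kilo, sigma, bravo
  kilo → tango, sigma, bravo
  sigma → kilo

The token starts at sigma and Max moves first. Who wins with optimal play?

Min

Track states (vertex, player-to-move).
A0 = {(bravo,Max), (bravo,Min)}
A1: add {(tango,Max), (kilo,Max)}.
A2: add {(sigma,Min)}.
A3 = A2; e.g. (tango,Min) stays out. (sigma,Max) never enters ⇒ Min avoids the target.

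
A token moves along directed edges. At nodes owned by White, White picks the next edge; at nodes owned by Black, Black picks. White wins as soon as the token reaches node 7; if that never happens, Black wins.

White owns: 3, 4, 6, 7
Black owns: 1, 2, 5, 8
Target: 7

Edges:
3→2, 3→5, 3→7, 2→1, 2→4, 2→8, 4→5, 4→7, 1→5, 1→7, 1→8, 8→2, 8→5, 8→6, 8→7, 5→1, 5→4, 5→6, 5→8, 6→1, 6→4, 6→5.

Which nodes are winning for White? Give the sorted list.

A0 = {7}
A1: add {3, 4} — 3 (White) has 3→7; 4 (White) has 4→7.
A2: add {6} — 6 (White) has 6→4.
A3 = A2; e.g. 1 (Black) can still go to 5. Fixed point.
White's winning region = {3, 4, 6, 7}.

3, 4, 6, 7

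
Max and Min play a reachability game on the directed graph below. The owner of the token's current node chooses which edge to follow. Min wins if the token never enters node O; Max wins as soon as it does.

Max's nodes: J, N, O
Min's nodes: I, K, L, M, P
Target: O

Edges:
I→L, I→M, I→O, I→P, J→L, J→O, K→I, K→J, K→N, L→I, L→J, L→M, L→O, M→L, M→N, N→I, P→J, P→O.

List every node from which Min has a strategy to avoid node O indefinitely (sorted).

I, K, L, M, N

A0 = {O}
A1: add {J} — J (Max) has J→O.
A2: add {P} — P (Min): all of {J, O} already in.
A3 = A2; e.g. I (Min) can still go to L. Fixed point.
Max's attractor = {J, O, P}; Min avoids the target exactly from the complement.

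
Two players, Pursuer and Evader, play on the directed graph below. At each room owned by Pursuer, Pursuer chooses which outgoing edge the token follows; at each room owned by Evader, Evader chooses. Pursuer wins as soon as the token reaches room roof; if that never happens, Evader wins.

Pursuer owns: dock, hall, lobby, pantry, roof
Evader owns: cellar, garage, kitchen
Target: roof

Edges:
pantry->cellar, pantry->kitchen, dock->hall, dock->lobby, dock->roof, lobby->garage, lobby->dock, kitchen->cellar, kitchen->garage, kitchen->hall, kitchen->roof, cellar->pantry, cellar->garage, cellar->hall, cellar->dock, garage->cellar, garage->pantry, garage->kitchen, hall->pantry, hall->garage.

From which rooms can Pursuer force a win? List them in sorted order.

A0 = {roof}
A1: add {dock} — dock (Pursuer) has dock→roof.
A2: add {lobby} — lobby (Pursuer) has lobby→dock.
A3 = A2; e.g. cellar (Evader) can still go to pantry. Fixed point.
Pursuer's winning region = {dock, lobby, roof}.

dock, lobby, roof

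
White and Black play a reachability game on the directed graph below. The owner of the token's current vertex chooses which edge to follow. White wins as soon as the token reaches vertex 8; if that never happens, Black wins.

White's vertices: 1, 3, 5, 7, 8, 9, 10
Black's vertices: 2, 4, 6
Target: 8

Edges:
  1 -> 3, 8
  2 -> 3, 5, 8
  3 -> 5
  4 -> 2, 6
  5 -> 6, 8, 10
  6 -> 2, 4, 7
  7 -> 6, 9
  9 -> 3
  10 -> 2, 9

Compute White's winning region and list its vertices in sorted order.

1, 2, 3, 5, 7, 8, 9, 10

A0 = {8}
A1: add {1, 5} — 1 (White) has 1→8; 5 (White) has 5→8.
A2: add {3} — 3 (White) has 3→5.
A3: add {2, 9} — 2 (Black): all of {3, 5, 8} already in; 9 (White) has 9→3.
A4: add {7, 10} — 7 (White) has 7→9; 10 (White) has 10→2.
A5 = A4; e.g. 4 (Black) can still go to 6. Fixed point.
White's winning region = {1, 2, 3, 5, 7, 8, 9, 10}.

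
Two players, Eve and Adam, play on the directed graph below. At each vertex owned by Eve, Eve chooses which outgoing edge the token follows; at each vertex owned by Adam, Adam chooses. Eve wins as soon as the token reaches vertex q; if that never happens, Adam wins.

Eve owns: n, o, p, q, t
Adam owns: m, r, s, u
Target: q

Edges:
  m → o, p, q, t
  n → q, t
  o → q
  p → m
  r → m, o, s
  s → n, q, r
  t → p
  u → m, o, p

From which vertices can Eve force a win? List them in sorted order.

A0 = {q}
A1: add {n, o} — n (Eve) has n→q; o (Eve) has o→q.
A2 = A1; e.g. m (Adam) can still go to p. Fixed point.
Eve's winning region = {n, o, q}.

n, o, q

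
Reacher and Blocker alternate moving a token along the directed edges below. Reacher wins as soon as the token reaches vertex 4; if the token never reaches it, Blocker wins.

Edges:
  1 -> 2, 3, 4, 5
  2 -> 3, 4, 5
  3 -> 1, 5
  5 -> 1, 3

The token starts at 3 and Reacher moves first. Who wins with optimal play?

Track states (vertex, player-to-move).
A0 = {(4,Reacher), (4,Blocker)}
A1: add {(1,Reacher), (2,Reacher)}.
A2 = A1; e.g. (1,Blocker) stays out. (3,Reacher) never enters ⇒ Blocker avoids the target.

Blocker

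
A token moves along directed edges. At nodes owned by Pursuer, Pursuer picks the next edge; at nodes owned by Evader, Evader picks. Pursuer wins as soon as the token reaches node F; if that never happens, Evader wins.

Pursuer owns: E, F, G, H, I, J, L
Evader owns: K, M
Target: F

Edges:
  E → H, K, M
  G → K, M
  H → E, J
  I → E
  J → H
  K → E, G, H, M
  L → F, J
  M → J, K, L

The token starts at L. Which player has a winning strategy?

Pursuer

A0 = {F}
A1: add {L} — L (Pursuer) has L→F.
A2 = A1; e.g. E (Pursuer) has no edge into A1. Fixed point.
L ∈ A1, so Pursuer can force the target.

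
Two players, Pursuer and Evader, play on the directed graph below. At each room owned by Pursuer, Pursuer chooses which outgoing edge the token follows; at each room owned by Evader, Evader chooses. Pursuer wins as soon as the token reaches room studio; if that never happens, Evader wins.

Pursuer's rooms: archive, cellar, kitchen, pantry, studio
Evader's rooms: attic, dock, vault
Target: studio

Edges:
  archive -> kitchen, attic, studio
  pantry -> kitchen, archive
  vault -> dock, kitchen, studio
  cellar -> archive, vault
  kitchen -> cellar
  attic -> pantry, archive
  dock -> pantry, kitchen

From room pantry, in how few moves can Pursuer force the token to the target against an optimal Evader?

2

A0 = {studio}
A1: add {archive} — archive (Pursuer) has archive→studio.
A2: add {cellar, pantry} — pantry (Pursuer) has pantry→archive; cellar (Pursuer) has cellar→archive.
pantry enters the attractor at level 2, so Pursuer can force the target in 2 moves from there.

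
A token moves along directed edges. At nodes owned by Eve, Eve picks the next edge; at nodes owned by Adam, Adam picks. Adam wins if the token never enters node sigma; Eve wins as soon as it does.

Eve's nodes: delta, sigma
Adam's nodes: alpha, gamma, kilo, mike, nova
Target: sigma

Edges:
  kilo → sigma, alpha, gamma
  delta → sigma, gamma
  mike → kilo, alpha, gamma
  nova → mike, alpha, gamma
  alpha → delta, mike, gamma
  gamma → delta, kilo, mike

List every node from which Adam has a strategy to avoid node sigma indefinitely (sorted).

alpha, gamma, kilo, mike, nova

A0 = {sigma}
A1: add {delta} — delta (Eve) has delta→sigma.
A2 = A1; e.g. nova (Adam) can still go to mike. Fixed point.
Eve's attractor = {delta, sigma}; Adam avoids the target exactly from the complement.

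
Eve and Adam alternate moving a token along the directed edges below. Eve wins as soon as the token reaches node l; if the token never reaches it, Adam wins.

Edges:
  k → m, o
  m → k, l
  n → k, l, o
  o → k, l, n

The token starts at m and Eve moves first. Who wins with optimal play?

Track states (vertex, player-to-move).
A0 = {(l,Eve), (l,Adam)}
A1: add {(m,Eve), (n,Eve), (o,Eve)}.
(m,Eve) ∈ A1 ⇒ Eve forces the target.

Eve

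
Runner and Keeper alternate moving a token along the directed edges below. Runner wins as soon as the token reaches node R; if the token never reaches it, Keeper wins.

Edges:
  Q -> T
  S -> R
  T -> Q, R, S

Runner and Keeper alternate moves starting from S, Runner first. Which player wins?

Runner

Track states (vertex, player-to-move).
A0 = {(R,Runner), (R,Keeper)}
A1: add {(S,Runner), (S,Keeper), (T,Runner)}.
(S,Runner) ∈ A1 ⇒ Runner forces the target.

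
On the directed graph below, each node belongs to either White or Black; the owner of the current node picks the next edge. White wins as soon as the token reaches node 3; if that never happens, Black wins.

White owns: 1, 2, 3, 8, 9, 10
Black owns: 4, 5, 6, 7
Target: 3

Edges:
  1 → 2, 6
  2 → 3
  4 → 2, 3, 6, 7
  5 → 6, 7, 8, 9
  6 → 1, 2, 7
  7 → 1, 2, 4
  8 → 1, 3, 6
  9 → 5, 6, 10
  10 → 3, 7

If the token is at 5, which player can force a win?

A0 = {3}
A1: add {2, 8, 10} — 2 (White) has 2→3; 8 (White) has 8→3; 10 (White) has 10→3.
A2: add {1, 9} — 1 (White) has 1→2; 9 (White) has 9→10.
A3 = A2; e.g. 4 (Black) can still go to 6. Fixed point.
5 never enters the attractor, so Black can avoid the target forever.

Black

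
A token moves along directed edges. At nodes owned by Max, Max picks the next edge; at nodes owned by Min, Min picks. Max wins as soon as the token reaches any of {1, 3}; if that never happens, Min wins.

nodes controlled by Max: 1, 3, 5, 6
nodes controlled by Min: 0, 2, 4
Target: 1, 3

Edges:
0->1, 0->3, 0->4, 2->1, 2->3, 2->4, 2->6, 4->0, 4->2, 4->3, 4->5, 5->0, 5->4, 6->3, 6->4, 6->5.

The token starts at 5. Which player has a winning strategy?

A0 = {1, 3}
A1: add {6} — 6 (Max) has 6→3.
A2 = A1; e.g. 0 (Min) can still go to 4. Fixed point.
5 never enters the attractor, so Min can avoid the target forever.

Min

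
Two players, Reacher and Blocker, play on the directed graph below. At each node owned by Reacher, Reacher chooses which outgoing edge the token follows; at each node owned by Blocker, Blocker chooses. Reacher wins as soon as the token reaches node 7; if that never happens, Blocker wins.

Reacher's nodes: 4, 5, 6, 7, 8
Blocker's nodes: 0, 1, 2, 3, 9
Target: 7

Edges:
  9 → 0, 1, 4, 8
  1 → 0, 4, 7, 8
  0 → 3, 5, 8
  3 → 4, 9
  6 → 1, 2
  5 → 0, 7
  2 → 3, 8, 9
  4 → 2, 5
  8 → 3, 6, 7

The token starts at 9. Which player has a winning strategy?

A0 = {7}
A1: add {5, 8} — 5 (Reacher) has 5→7; 8 (Reacher) has 8→7.
A2: add {4} — 4 (Reacher) has 4→5.
A3 = A2; e.g. 0 (Blocker) can still go to 3. Fixed point.
9 never enters the attractor, so Blocker can avoid the target forever.

Blocker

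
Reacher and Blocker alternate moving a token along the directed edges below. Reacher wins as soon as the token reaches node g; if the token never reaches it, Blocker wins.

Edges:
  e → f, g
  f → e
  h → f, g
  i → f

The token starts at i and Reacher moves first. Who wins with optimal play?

Track states (vertex, player-to-move).
A0 = {(g,Reacher), (g,Blocker)}
A1: add {(e,Reacher), (h,Reacher)}.
A2: add {(f,Blocker)}.
A3: add {(i,Reacher)}.
(i,Reacher) ∈ A3 ⇒ Reacher forces the target.

Reacher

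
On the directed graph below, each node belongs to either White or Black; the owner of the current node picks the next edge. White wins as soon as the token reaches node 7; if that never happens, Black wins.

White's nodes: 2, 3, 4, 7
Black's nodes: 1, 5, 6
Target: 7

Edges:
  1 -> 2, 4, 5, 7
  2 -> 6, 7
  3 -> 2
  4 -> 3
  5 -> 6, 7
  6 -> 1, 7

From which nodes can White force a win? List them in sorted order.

2, 3, 4, 7

A0 = {7}
A1: add {2} — 2 (White) has 2→7.
A2: add {3} — 3 (White) has 3→2.
A3: add {4} — 4 (White) has 4→3.
A4 = A3; e.g. 1 (Black) can still go to 5. Fixed point.
White's winning region = {2, 3, 4, 7}.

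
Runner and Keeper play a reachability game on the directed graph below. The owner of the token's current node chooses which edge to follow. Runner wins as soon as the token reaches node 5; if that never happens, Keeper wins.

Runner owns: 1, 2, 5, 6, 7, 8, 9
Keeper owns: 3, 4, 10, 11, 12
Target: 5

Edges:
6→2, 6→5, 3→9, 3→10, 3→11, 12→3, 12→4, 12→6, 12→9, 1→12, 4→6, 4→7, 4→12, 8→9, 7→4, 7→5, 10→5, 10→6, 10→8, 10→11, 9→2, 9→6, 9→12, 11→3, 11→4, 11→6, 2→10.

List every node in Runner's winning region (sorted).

A0 = {5}
A1: add {6, 7} — 6 (Runner) has 6→5; 7 (Runner) has 7→5.
A2: add {9} — 9 (Runner) has 9→6.
A3: add {8} — 8 (Runner) has 8→9.
A4 = A3; e.g. 1 (Runner) has no edge into A3. Fixed point.
Runner's winning region = {5, 6, 7, 8, 9}.

5, 6, 7, 8, 9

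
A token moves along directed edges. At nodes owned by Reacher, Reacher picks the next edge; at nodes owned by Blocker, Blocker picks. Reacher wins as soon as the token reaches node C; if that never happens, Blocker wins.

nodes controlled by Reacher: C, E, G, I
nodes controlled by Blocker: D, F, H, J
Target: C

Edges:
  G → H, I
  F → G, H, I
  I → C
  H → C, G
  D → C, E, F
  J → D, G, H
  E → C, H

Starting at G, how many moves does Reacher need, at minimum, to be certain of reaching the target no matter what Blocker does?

A0 = {C}
A1: add {E, I} — E (Reacher) has E→C; I (Reacher) has I→C.
A2: add {G} — G (Reacher) has G→I.
G enters the attractor at level 2, so Reacher can force the target in 2 moves from there.

2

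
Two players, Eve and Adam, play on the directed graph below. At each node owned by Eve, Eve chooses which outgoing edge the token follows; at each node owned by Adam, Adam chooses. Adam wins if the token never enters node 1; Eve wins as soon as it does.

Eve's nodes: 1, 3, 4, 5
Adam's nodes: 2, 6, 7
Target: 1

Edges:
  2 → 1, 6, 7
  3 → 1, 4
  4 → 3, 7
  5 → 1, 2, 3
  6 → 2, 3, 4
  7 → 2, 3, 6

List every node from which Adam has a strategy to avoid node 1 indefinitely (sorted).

2, 6, 7

A0 = {1}
A1: add {3, 5} — 3 (Eve) has 3→1; 5 (Eve) has 5→1.
A2: add {4} — 4 (Eve) has 4→3.
A3 = A2; e.g. 2 (Adam) can still go to 6. Fixed point.
Eve's attractor = {1, 3, 4, 5}; Adam avoids the target exactly from the complement.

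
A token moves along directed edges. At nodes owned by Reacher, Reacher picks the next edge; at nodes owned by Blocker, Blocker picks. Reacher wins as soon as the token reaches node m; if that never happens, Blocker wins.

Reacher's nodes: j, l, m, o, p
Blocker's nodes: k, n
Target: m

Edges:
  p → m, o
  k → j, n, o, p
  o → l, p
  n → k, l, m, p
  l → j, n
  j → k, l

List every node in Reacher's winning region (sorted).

A0 = {m}
A1: add {p} — p (Reacher) has p→m.
A2: add {o} — o (Reacher) has o→p.
A3 = A2; e.g. j (Reacher) has no edge into A2. Fixed point.
Reacher's winning region = {m, o, p}.

m, o, p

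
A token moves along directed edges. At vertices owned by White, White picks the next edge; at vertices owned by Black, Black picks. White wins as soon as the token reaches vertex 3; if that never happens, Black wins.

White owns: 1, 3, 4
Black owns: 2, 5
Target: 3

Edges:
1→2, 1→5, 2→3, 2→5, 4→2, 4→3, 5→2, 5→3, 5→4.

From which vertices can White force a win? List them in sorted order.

A0 = {3}
A1: add {4} — 4 (White) has 4→3.
A2 = A1; e.g. 1 (White) has no edge into A1. Fixed point.
White's winning region = {3, 4}.

3, 4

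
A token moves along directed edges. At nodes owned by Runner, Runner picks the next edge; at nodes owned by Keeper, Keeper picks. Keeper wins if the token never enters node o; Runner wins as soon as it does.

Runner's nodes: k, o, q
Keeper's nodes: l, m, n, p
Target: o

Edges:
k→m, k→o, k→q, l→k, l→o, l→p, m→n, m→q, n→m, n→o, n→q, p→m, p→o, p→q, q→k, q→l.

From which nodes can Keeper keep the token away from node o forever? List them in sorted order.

A0 = {o}
A1: add {k} — k (Runner) has k→o.
A2: add {q} — q (Runner) has q→k.
A3 = A2; e.g. l (Keeper) can still go to p. Fixed point.
Runner's attractor = {k, o, q}; Keeper avoids the target exactly from the complement.

l, m, n, p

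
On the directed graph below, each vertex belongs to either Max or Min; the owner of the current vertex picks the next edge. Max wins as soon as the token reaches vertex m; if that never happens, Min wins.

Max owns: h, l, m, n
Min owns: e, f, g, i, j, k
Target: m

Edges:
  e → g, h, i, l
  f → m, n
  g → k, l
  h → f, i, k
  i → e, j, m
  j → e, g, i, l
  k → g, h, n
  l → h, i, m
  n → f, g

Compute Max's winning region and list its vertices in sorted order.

l, m

A0 = {m}
A1: add {l} — l (Max) has l→m.
A2 = A1; e.g. e (Min) can still go to g. Fixed point.
Max's winning region = {l, m}.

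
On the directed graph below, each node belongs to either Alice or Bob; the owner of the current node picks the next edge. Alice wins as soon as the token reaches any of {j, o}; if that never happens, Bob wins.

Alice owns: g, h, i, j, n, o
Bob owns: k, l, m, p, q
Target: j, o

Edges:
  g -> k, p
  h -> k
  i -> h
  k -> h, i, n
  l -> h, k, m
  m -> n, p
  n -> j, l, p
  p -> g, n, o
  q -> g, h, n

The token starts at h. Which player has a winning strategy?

Bob

A0 = {j, o}
A1: add {n} — n (Alice) has n→j.
A2 = A1; e.g. g (Alice) has no edge into A1. Fixed point.
h never enters the attractor, so Bob can avoid the target forever.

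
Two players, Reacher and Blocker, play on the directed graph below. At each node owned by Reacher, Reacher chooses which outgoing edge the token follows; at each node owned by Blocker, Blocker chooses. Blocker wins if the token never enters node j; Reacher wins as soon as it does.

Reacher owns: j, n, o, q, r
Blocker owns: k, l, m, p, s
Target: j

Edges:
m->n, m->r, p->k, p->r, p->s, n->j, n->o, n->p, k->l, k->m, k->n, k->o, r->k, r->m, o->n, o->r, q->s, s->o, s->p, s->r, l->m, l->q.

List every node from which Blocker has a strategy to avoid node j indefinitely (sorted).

k, l, m, p, q, r, s

A0 = {j}
A1: add {n} — n (Reacher) has n→j.
A2: add {o} — o (Reacher) has o→n.
A3 = A2; e.g. k (Blocker) can still go to l. Fixed point.
Reacher's attractor = {j, n, o}; Blocker avoids the target exactly from the complement.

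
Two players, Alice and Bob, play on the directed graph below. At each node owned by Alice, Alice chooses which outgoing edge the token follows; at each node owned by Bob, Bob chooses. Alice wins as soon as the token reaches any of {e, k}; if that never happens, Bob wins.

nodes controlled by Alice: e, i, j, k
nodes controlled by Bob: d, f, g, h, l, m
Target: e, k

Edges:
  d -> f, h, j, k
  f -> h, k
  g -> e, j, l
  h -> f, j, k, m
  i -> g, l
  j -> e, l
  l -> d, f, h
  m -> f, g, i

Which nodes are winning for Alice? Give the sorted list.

e, j, k

A0 = {e, k}
A1: add {j} — j (Alice) has j→e.
A2 = A1; e.g. d (Bob) can still go to f. Fixed point.
Alice's winning region = {e, j, k}.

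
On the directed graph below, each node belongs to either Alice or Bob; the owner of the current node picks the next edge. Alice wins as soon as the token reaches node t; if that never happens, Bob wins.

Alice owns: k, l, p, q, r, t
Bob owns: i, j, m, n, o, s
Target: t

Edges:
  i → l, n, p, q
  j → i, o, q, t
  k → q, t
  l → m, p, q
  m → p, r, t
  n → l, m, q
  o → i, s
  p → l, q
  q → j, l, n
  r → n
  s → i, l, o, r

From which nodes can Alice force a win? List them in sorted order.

k, t

A0 = {t}
A1: add {k} — k (Alice) has k→t.
A2 = A1; e.g. i (Bob) can still go to l. Fixed point.
Alice's winning region = {k, t}.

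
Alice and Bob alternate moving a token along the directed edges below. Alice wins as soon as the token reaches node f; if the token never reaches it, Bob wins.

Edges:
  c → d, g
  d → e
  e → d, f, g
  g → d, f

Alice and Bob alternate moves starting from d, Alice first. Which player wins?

Bob

Track states (vertex, player-to-move).
A0 = {(f,Alice), (f,Bob)}
A1: add {(e,Alice), (g,Alice)}.
A2: add {(d,Bob)}.
A3: add {(c,Alice)}.
A4 = A3; e.g. (c,Bob) stays out. (d,Alice) never enters ⇒ Bob avoids the target.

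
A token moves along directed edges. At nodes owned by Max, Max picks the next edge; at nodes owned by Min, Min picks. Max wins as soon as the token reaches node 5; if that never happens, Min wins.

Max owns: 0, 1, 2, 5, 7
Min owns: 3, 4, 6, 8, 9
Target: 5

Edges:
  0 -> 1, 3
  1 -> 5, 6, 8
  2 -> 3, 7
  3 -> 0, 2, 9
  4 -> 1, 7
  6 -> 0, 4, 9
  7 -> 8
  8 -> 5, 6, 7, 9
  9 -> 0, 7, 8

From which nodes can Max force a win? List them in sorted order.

0, 1, 5

A0 = {5}
A1: add {1} — 1 (Max) has 1→5.
A2: add {0} — 0 (Max) has 0→1.
A3 = A2; e.g. 2 (Max) has no edge into A2. Fixed point.
Max's winning region = {0, 1, 5}.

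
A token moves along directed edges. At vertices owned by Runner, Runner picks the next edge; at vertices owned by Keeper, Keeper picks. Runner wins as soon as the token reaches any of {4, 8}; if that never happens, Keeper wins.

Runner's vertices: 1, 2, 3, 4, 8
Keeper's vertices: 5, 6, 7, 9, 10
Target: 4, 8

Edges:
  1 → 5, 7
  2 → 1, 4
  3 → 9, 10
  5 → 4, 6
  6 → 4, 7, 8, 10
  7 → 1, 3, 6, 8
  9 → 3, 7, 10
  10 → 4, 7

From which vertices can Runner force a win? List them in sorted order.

2, 4, 8

A0 = {4, 8}
A1: add {2} — 2 (Runner) has 2→4.
A2 = A1; e.g. 1 (Runner) has no edge into A1. Fixed point.
Runner's winning region = {2, 4, 8}.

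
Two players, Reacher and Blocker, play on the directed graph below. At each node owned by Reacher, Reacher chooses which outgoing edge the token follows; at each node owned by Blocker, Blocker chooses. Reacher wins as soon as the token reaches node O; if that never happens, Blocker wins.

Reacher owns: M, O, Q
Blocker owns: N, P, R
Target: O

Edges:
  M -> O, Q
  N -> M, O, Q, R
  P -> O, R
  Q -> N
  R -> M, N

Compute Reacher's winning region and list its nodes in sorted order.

A0 = {O}
A1: add {M} — M (Reacher) has M→O.
A2 = A1; e.g. N (Blocker) can still go to Q. Fixed point.
Reacher's winning region = {M, O}.

M, O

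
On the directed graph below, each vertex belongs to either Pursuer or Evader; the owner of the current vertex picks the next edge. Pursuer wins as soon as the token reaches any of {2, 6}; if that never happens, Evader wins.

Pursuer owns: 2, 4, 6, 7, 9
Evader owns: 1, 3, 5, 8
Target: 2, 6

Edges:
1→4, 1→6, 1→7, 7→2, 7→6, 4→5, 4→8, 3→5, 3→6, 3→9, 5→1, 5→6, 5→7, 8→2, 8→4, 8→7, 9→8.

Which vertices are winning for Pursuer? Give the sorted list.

A0 = {2, 6}
A1: add {7} — 7 (Pursuer) has 7→2.
A2 = A1; e.g. 1 (Evader) can still go to 4. Fixed point.
Pursuer's winning region = {2, 6, 7}.

2, 6, 7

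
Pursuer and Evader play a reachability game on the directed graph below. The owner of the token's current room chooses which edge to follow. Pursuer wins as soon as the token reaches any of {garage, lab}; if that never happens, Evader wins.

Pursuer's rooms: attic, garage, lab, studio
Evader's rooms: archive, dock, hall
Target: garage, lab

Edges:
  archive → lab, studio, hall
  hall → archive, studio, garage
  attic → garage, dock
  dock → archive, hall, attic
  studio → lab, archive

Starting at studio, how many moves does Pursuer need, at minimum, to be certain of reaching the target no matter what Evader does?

1

A0 = {garage, lab}
A1: add {attic, studio} — studio (Pursuer) has studio→lab; attic (Pursuer) has attic→garage.
A2 = A1; e.g. archive (Evader) can still go to hall. Fixed point.
studio enters the attractor at level 1, so Pursuer can force the target in 1 move from there.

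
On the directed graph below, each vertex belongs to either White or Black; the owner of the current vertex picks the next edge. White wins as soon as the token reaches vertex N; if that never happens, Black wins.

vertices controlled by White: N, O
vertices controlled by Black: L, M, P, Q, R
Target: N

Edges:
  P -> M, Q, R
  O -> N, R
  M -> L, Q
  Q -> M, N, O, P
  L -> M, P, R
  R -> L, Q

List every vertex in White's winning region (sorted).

N, O

A0 = {N}
A1: add {O} — O (White) has O→N.
A2 = A1; e.g. L (Black) can still go to M. Fixed point.
White's winning region = {N, O}.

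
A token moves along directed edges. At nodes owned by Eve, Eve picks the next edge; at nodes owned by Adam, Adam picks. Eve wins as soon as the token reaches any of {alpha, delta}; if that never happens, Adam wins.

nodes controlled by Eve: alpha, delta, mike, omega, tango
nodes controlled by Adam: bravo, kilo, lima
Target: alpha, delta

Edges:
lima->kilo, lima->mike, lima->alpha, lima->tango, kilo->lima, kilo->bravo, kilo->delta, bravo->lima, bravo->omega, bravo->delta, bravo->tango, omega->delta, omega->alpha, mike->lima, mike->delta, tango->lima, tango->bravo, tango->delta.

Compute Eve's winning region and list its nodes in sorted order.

A0 = {alpha, delta}
A1: add {mike, omega, tango} — omega (Eve) has omega→delta; mike (Eve) has mike→delta; tango (Eve) has tango→delta.
A2 = A1; e.g. lima (Adam) can still go to kilo. Fixed point.
Eve's winning region = {alpha, delta, mike, omega, tango}.

alpha, delta, mike, omega, tango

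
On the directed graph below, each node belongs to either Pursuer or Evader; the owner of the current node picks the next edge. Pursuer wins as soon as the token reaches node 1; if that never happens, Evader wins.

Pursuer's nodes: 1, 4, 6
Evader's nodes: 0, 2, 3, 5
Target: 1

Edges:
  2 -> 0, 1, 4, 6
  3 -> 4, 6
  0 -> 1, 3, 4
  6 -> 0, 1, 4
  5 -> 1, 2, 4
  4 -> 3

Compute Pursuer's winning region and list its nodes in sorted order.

1, 6

A0 = {1}
A1: add {6} — 6 (Pursuer) has 6→1.
A2 = A1; e.g. 0 (Evader) can still go to 3. Fixed point.
Pursuer's winning region = {1, 6}.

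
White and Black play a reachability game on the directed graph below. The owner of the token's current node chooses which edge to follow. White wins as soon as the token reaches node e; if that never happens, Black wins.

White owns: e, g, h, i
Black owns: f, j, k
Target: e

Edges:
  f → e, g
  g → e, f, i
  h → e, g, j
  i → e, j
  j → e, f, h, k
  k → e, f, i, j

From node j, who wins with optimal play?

Black

A0 = {e}
A1: add {g, h, i} — g (White) has g→e; h (White) has h→e; i (White) has i→e.
A2: add {f} — f (Black): all of {e, g} already in.
A3 = A2; e.g. j (Black) can still go to k. Fixed point.
j never enters the attractor, so Black can avoid the target forever.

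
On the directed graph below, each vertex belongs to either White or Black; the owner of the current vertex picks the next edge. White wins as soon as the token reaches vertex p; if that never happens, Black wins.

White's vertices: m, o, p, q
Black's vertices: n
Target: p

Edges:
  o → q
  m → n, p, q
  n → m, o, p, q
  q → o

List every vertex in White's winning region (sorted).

A0 = {p}
A1: add {m} — m (White) has m→p.
A2 = A1; e.g. n (Black) can still go to o. Fixed point.
White's winning region = {m, p}.

m, p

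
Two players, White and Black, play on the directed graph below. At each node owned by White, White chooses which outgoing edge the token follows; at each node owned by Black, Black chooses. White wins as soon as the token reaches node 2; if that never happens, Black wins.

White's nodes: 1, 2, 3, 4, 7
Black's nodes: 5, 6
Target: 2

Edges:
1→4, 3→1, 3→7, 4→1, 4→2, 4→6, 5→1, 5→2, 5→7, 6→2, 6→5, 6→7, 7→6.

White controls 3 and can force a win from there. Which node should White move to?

A0 = {2}
A1: add {4} — 4 (White) has 4→2.
A2: add {1} — 1 (White) has 1→4.
A3: add {3} — 3 (White) has 3→1.
A4 = A3; e.g. 5 (Black) can still go to 7. Fixed point.
From 3, successor 1 is in the attractor (rank 2); the other successor 7 is not.

1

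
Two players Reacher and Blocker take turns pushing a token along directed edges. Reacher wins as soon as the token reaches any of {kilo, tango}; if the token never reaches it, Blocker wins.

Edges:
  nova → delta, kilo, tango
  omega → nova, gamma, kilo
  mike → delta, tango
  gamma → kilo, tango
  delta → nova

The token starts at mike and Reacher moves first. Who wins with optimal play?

Track states (vertex, player-to-move).
A0 = {(kilo,Reacher), (kilo,Blocker), (tango,Reacher), (tango,Blocker)}
A1: add {(nova,Reacher), (omega,Reacher), (mike,Reacher), (gamma,Reacher), (gamma,Blocker)}.
(mike,Reacher) ∈ A1 ⇒ Reacher forces the target.

Reacher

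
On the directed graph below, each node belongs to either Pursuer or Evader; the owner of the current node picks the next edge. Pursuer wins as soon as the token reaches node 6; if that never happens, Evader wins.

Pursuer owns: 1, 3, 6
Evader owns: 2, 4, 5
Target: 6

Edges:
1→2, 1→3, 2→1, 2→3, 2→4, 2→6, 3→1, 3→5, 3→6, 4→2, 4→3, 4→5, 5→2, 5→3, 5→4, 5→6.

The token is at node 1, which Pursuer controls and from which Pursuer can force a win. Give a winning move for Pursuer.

A0 = {6}
A1: add {3} — 3 (Pursuer) has 3→6.
A2: add {1} — 1 (Pursuer) has 1→3.
A3 = A2; e.g. 2 (Evader) can still go to 4. Fixed point.
From 1, successor 3 is in the attractor (rank 1); the other successor 2 is not.

3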